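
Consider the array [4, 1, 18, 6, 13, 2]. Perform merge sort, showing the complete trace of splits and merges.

Merge sort trace:

Split: [4, 1, 18, 6, 13, 2] -> [4, 1, 18] and [6, 13, 2]
  Split: [4, 1, 18] -> [4] and [1, 18]
    Split: [1, 18] -> [1] and [18]
    Merge: [1] + [18] -> [1, 18]
  Merge: [4] + [1, 18] -> [1, 4, 18]
  Split: [6, 13, 2] -> [6] and [13, 2]
    Split: [13, 2] -> [13] and [2]
    Merge: [13] + [2] -> [2, 13]
  Merge: [6] + [2, 13] -> [2, 6, 13]
Merge: [1, 4, 18] + [2, 6, 13] -> [1, 2, 4, 6, 13, 18]

Final sorted array: [1, 2, 4, 6, 13, 18]

The merge sort proceeds by recursively splitting the array and merging sorted halves.
After all merges, the sorted array is [1, 2, 4, 6, 13, 18].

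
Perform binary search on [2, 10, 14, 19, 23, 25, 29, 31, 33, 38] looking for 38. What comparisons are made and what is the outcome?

Binary search for 38 in [2, 10, 14, 19, 23, 25, 29, 31, 33, 38]:

lo=0, hi=9, mid=4, arr[mid]=23 -> 23 < 38, search right half
lo=5, hi=9, mid=7, arr[mid]=31 -> 31 < 38, search right half
lo=8, hi=9, mid=8, arr[mid]=33 -> 33 < 38, search right half
lo=9, hi=9, mid=9, arr[mid]=38 -> Found target at index 9!

Binary search finds 38 at index 9 after 4 comparisons. The search repeatedly halves the search space by comparing with the middle element.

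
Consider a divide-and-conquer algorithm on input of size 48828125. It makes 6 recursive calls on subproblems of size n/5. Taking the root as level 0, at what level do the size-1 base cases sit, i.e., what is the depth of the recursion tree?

For divide and conquer with division factor 5:

Problem sizes at each level:
Level 0: 48828125
Level 1: 9765625
Level 2: 1953125
Level 3: 390625
Level 4: 78125
Level 5: 15625
Level 6: 3125
Level 7: 625
Level 8: 125
Level 9: 25
Level 10: 5
Level 11: 1

The root is level 0 and the size-1 base case is level 11 (the tree spans levels 0 through 11, i.e. 12 levels counting the root), so the depth is the number of divisions: log_5(48828125) = 11

The recursion tree depth is log_5(48828125) = 11. At each level, the problem size is divided by 5, so it takes 11 divisions to reduce to a base case of size 1. The algorithm makes 6 recursive calls at each level.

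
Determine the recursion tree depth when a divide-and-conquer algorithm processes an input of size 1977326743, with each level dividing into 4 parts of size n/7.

For divide and conquer with division factor 7:

Problem sizes at each level:
Level 0: 1977326743
Level 1: 282475249
Level 2: 40353607
Level 3: 5764801
Level 4: 823543
Level 5: 117649
Level 6: 16807
Level 7: 2401
Level 8: 343
Level 9: 49
Level 10: 7
Level 11: 1

The root is level 0 and the size-1 base case is level 11 (the tree spans levels 0 through 11, i.e. 12 levels counting the root), so the depth is the number of divisions: log_7(1977326743) = 11

The recursion tree depth is log_7(1977326743) = 11. At each level, the problem size is divided by 7, so it takes 11 divisions to reduce to a base case of size 1. The algorithm makes 4 recursive calls at each level.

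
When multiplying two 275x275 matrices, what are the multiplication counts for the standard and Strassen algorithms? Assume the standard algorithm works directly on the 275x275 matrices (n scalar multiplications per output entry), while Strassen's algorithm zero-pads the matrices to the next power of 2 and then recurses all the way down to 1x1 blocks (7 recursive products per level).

Matrix multiplication for 275x275 matrices:

Strassen's algorithm requires power-of-2 dimensions. Pad 275x275 to 512x512 (next power of 2).

Standard algorithm: 275^3 = 20796875 multiplications
Strassen's algorithm: 7^(log2(512)) = 7^9 = 40353607 multiplications
Difference: 20796875 - 40353607 = -19556732 (Strassen uses MORE here due to padding overhead — for small or just-over-power-of-2 n, padding can outweigh the per-level savings)

Standard: 20796875 multiplications (275^3). Strassen: 40353607 multiplications (7^9, after padding to 512x512). Strassen reduces 8 recursive multiplications to 7 at each level.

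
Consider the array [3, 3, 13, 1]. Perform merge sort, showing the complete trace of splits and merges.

Merge sort trace:

Split: [3, 3, 13, 1] -> [3, 3] and [13, 1]
  Split: [3, 3] -> [3] and [3]
  Merge: [3] + [3] -> [3, 3]
  Split: [13, 1] -> [13] and [1]
  Merge: [13] + [1] -> [1, 13]
Merge: [3, 3] + [1, 13] -> [1, 3, 3, 13]

Final sorted array: [1, 3, 3, 13]

The merge sort proceeds by recursively splitting the array and merging sorted halves.
After all merges, the sorted array is [1, 3, 3, 13].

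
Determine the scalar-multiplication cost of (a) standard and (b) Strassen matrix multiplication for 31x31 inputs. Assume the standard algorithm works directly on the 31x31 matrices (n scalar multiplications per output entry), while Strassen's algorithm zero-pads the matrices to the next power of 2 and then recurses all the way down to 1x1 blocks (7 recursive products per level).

Matrix multiplication for 31x31 matrices:

Strassen's algorithm requires power-of-2 dimensions. Pad 31x31 to 32x32 (next power of 2).

Standard algorithm: 31^3 = 29791 multiplications
Strassen's algorithm: 7^(log2(32)) = 7^5 = 16807 multiplications
Savings: 29791 - 16807 = 12984 multiplications

Standard: 29791 multiplications (31^3). Strassen: 16807 multiplications (7^5, after padding to 32x32). Strassen reduces 8 recursive multiplications to 7 at each level.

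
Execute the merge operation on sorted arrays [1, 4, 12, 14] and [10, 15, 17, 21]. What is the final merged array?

Merging process:

Compare 1 vs 10: take 1 from left. Merged: [1]
Compare 4 vs 10: take 4 from left. Merged: [1, 4]
Compare 12 vs 10: take 10 from right. Merged: [1, 4, 10]
Compare 12 vs 15: take 12 from left. Merged: [1, 4, 10, 12]
Compare 14 vs 15: take 14 from left. Merged: [1, 4, 10, 12, 14]
Append remaining from right: [15, 17, 21]. Merged: [1, 4, 10, 12, 14, 15, 17, 21]

Final merged array: [1, 4, 10, 12, 14, 15, 17, 21]
Total comparisons: 5

The merged array is [1, 4, 10, 12, 14, 15, 17, 21], requiring 5 comparisons. The merge step runs in O(n) time where n is the total number of elements.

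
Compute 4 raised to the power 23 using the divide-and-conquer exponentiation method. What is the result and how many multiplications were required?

Computing 4^23 by squaring (build up from 4^1; each line after the first costs one multiplication):

4^1 = 4
4^2 = (4^1)^2 = 4^2 = 16
4^4 = (4^2)^2 = 16^2 = 256
4^5 = 4 * 4^4 = 4 * 256 = 1024
4^10 = (4^5)^2 = 1024^2 = 1048576
4^11 = 4 * 4^10 = 4 * 1048576 = 4194304
4^22 = (4^11)^2 = 4194304^2 = 17592186044416
4^23 = 4 * 4^22 = 4 * 17592186044416 = 70368744177664

Result: 70368744177664
Multiplications needed: 7 (7 lines after 4^1)

4^23 = 70368744177664. Using exponentiation by squaring, this requires 7 multiplications. The key idea: if the exponent is even, square the half-power; if odd, multiply by the base once.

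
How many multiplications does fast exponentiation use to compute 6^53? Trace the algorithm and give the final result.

Computing 6^53 by squaring (build up from 6^1; each line after the first costs one multiplication):

6^1 = 6
6^2 = (6^1)^2 = 6^2 = 36
6^3 = 6 * 6^2 = 6 * 36 = 216
6^6 = (6^3)^2 = 216^2 = 46656
6^12 = (6^6)^2 = 46656^2 = 2176782336
6^13 = 6 * 6^12 = 6 * 2176782336 = 13060694016
6^26 = (6^13)^2 = 13060694016^2 = 170581728179578208256
6^52 = (6^26)^2 = 170581728179578208256^2 = 29098125988731506183153025616435306561536
6^53 = 6 * 6^52 = 6 * 29098125988731506183153025616435306561536 = 174588755932389037098918153698611839369216

Result: 174588755932389037098918153698611839369216
Multiplications needed: 8 (8 lines after 6^1)

6^53 = 174588755932389037098918153698611839369216. Using exponentiation by squaring, this requires 8 multiplications. The key idea: if the exponent is even, square the half-power; if odd, multiply by the base once.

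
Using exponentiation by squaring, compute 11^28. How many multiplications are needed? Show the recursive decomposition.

Computing 11^28 by squaring (build up from 11^1; each line after the first costs one multiplication):

11^1 = 11
11^2 = (11^1)^2 = 11^2 = 121
11^3 = 11 * 11^2 = 11 * 121 = 1331
11^6 = (11^3)^2 = 1331^2 = 1771561
11^7 = 11 * 11^6 = 11 * 1771561 = 19487171
11^14 = (11^7)^2 = 19487171^2 = 379749833583241
11^28 = (11^14)^2 = 379749833583241^2 = 144209936106499234037676064081

Result: 144209936106499234037676064081
Multiplications needed: 6 (6 lines after 11^1)

11^28 = 144209936106499234037676064081. Using exponentiation by squaring, this requires 6 multiplications. The key idea: if the exponent is even, square the half-power; if odd, multiply by the base once.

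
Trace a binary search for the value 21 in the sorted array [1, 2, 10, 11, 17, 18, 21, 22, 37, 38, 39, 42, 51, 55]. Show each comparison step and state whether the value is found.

Binary search for 21 in [1, 2, 10, 11, 17, 18, 21, 22, 37, 38, 39, 42, 51, 55]:

lo=0, hi=13, mid=6, arr[mid]=21 -> Found target at index 6!

Binary search finds 21 at index 6 after 1 comparisons. The search repeatedly halves the search space by comparing with the middle element.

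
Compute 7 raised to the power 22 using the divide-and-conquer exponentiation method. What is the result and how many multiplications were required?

Computing 7^22 by squaring (build up from 7^1; each line after the first costs one multiplication):

7^1 = 7
7^2 = (7^1)^2 = 7^2 = 49
7^4 = (7^2)^2 = 49^2 = 2401
7^5 = 7 * 7^4 = 7 * 2401 = 16807
7^10 = (7^5)^2 = 16807^2 = 282475249
7^11 = 7 * 7^10 = 7 * 282475249 = 1977326743
7^22 = (7^11)^2 = 1977326743^2 = 3909821048582988049

Result: 3909821048582988049
Multiplications needed: 6 (6 lines after 7^1)

7^22 = 3909821048582988049. Using exponentiation by squaring, this requires 6 multiplications. The key idea: if the exponent is even, square the half-power; if odd, multiply by the base once.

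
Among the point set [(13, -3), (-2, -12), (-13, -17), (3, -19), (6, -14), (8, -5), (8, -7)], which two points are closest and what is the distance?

Computing all pairwise distances among 7 points:

d((13, -3), (-2, -12)) = 17.4929
d((13, -3), (-13, -17)) = 29.5296
d((13, -3), (3, -19)) = 18.868
d((13, -3), (6, -14)) = 13.0384
d((13, -3), (8, -5)) = 5.3852
d((13, -3), (8, -7)) = 6.4031
d((-2, -12), (-13, -17)) = 12.083
d((-2, -12), (3, -19)) = 8.6023
d((-2, -12), (6, -14)) = 8.2462
d((-2, -12), (8, -5)) = 12.2066
d((-2, -12), (8, -7)) = 11.1803
d((-13, -17), (3, -19)) = 16.1245
d((-13, -17), (6, -14)) = 19.2354
d((-13, -17), (8, -5)) = 24.1868
d((-13, -17), (8, -7)) = 23.2594
d((3, -19), (6, -14)) = 5.831
d((3, -19), (8, -5)) = 14.8661
d((3, -19), (8, -7)) = 13.0
d((6, -14), (8, -5)) = 9.2195
d((6, -14), (8, -7)) = 7.2801
d((8, -5), (8, -7)) = 2.0 <-- minimum

Closest pair: (8, -5) and (8, -7) with distance 2.0

The closest pair is (8, -5) and (8, -7) with Euclidean distance 2.0. For 7 points, brute-force pairwise comparison is shown above. For large n, the divide-and-conquer algorithm (sort by x, recurse on halves, check the dividing strip) achieves O(n log n).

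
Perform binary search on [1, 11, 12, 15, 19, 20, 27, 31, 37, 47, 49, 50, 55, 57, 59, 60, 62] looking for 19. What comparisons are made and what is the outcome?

Binary search for 19 in [1, 11, 12, 15, 19, 20, 27, 31, 37, 47, 49, 50, 55, 57, 59, 60, 62]:

lo=0, hi=16, mid=8, arr[mid]=37 -> 37 > 19, search left half
lo=0, hi=7, mid=3, arr[mid]=15 -> 15 < 19, search right half
lo=4, hi=7, mid=5, arr[mid]=20 -> 20 > 19, search left half
lo=4, hi=4, mid=4, arr[mid]=19 -> Found target at index 4!

Binary search finds 19 at index 4 after 4 comparisons. The search repeatedly halves the search space by comparing with the middle element.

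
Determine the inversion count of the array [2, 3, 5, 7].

Finding inversions in [2, 3, 5, 7]:


Total inversions: 0

The array has 0 inversions. It is already sorted.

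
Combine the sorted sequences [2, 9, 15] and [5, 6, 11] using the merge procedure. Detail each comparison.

Merging process:

Compare 2 vs 5: take 2 from left. Merged: [2]
Compare 9 vs 5: take 5 from right. Merged: [2, 5]
Compare 9 vs 6: take 6 from right. Merged: [2, 5, 6]
Compare 9 vs 11: take 9 from left. Merged: [2, 5, 6, 9]
Compare 15 vs 11: take 11 from right. Merged: [2, 5, 6, 9, 11]
Append remaining from left: [15]. Merged: [2, 5, 6, 9, 11, 15]

Final merged array: [2, 5, 6, 9, 11, 15]
Total comparisons: 5

The merged array is [2, 5, 6, 9, 11, 15], requiring 5 comparisons. The merge step runs in O(n) time where n is the total number of elements.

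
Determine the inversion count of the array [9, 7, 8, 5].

Finding inversions in [9, 7, 8, 5]:

(0, 1): arr[0]=9 > arr[1]=7
(0, 2): arr[0]=9 > arr[2]=8
(0, 3): arr[0]=9 > arr[3]=5
(1, 3): arr[1]=7 > arr[3]=5
(2, 3): arr[2]=8 > arr[3]=5

Total inversions: 5

The array has 5 inversion(s): (0,1), (0,2), (0,3), (1,3), (2,3). Each pair (i,j) satisfies i < j and arr[i] > arr[j].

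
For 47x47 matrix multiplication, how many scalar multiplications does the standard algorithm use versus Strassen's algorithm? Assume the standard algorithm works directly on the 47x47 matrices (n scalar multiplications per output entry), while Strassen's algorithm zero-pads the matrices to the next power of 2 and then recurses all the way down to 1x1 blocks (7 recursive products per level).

Matrix multiplication for 47x47 matrices:

Strassen's algorithm requires power-of-2 dimensions. Pad 47x47 to 64x64 (next power of 2).

Standard algorithm: 47^3 = 103823 multiplications
Strassen's algorithm: 7^(log2(64)) = 7^6 = 117649 multiplications
Difference: 103823 - 117649 = -13826 (Strassen uses MORE here due to padding overhead — for small or just-over-power-of-2 n, padding can outweigh the per-level savings)

Standard: 103823 multiplications (47^3). Strassen: 117649 multiplications (7^6, after padding to 64x64). Strassen reduces 8 recursive multiplications to 7 at each level.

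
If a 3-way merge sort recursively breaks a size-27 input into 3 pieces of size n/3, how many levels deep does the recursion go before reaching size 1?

For divide and conquer with division factor 3:

Problem sizes at each level:
Level 0: 27
Level 1: 9
Level 2: 3
Level 3: 1

The root is level 0 and the size-1 base case is level 3 (the tree spans levels 0 through 3, i.e. 4 levels counting the root), so the depth is the number of divisions: log_3(27) = 3

The recursion tree depth is log_3(27) = 3. At each level, the problem size is divided by 3, so it takes 3 divisions to reduce to a base case of size 1. The algorithm makes 3 recursive calls at each level.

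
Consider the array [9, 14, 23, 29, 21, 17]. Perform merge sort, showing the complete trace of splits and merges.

Merge sort trace:

Split: [9, 14, 23, 29, 21, 17] -> [9, 14, 23] and [29, 21, 17]
  Split: [9, 14, 23] -> [9] and [14, 23]
    Split: [14, 23] -> [14] and [23]
    Merge: [14] + [23] -> [14, 23]
  Merge: [9] + [14, 23] -> [9, 14, 23]
  Split: [29, 21, 17] -> [29] and [21, 17]
    Split: [21, 17] -> [21] and [17]
    Merge: [21] + [17] -> [17, 21]
  Merge: [29] + [17, 21] -> [17, 21, 29]
Merge: [9, 14, 23] + [17, 21, 29] -> [9, 14, 17, 21, 23, 29]

Final sorted array: [9, 14, 17, 21, 23, 29]

The merge sort proceeds by recursively splitting the array and merging sorted halves.
After all merges, the sorted array is [9, 14, 17, 21, 23, 29].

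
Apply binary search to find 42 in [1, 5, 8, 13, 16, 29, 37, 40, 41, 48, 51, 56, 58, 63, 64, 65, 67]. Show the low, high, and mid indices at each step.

Binary search for 42 in [1, 5, 8, 13, 16, 29, 37, 40, 41, 48, 51, 56, 58, 63, 64, 65, 67]:

lo=0, hi=16, mid=8, arr[mid]=41 -> 41 < 42, search right half
lo=9, hi=16, mid=12, arr[mid]=58 -> 58 > 42, search left half
lo=9, hi=11, mid=10, arr[mid]=51 -> 51 > 42, search left half
lo=9, hi=9, mid=9, arr[mid]=48 -> 48 > 42, search left half
lo=9 > hi=8, target 42 not found

Binary search determines that 42 is not in the array after 4 comparisons. The search space was exhausted without finding the target.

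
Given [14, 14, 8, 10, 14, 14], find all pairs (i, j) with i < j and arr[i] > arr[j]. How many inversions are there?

Finding inversions in [14, 14, 8, 10, 14, 14]:

(0, 2): arr[0]=14 > arr[2]=8
(0, 3): arr[0]=14 > arr[3]=10
(1, 2): arr[1]=14 > arr[2]=8
(1, 3): arr[1]=14 > arr[3]=10

Total inversions: 4

The array has 4 inversion(s): (0,2), (0,3), (1,2), (1,3). Each pair (i,j) satisfies i < j and arr[i] > arr[j].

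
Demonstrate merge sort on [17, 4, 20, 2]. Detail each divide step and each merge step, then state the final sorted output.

Merge sort trace:

Split: [17, 4, 20, 2] -> [17, 4] and [20, 2]
  Split: [17, 4] -> [17] and [4]
  Merge: [17] + [4] -> [4, 17]
  Split: [20, 2] -> [20] and [2]
  Merge: [20] + [2] -> [2, 20]
Merge: [4, 17] + [2, 20] -> [2, 4, 17, 20]

Final sorted array: [2, 4, 17, 20]

The merge sort proceeds by recursively splitting the array and merging sorted halves.
After all merges, the sorted array is [2, 4, 17, 20].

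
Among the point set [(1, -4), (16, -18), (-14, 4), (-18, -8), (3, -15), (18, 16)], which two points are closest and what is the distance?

Computing all pairwise distances among 6 points:

d((1, -4), (16, -18)) = 20.5183
d((1, -4), (-14, 4)) = 17.0
d((1, -4), (-18, -8)) = 19.4165
d((1, -4), (3, -15)) = 11.1803 <-- minimum
d((1, -4), (18, 16)) = 26.2488
d((16, -18), (-14, 4)) = 37.2022
d((16, -18), (-18, -8)) = 35.4401
d((16, -18), (3, -15)) = 13.3417
d((16, -18), (18, 16)) = 34.0588
d((-14, 4), (-18, -8)) = 12.6491
d((-14, 4), (3, -15)) = 25.4951
d((-14, 4), (18, 16)) = 34.176
d((-18, -8), (3, -15)) = 22.1359
d((-18, -8), (18, 16)) = 43.2666
d((3, -15), (18, 16)) = 34.4384

Closest pair: (1, -4) and (3, -15) with distance 11.1803

The closest pair is (1, -4) and (3, -15) with Euclidean distance 11.1803. For 6 points, brute-force pairwise comparison is shown above. For large n, the divide-and-conquer algorithm (sort by x, recurse on halves, check the dividing strip) achieves O(n log n).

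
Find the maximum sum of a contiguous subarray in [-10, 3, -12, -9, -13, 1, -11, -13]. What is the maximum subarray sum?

Using Kadane's algorithm on [-10, 3, -12, -9, -13, 1, -11, -13]:

Scanning through the array:
Position 1 (value 3): max_ending_here = 3, max_so_far = 3
Position 2 (value -12): max_ending_here = -9, max_so_far = 3
Position 3 (value -9): max_ending_here = -9, max_so_far = 3
Position 4 (value -13): max_ending_here = -13, max_so_far = 3
Position 5 (value 1): max_ending_here = 1, max_so_far = 3
Position 6 (value -11): max_ending_here = -10, max_so_far = 3
Position 7 (value -13): max_ending_here = -13, max_so_far = 3

Maximum subarray: [3]
Maximum sum: 3

The maximum subarray is [3] with sum 3. This subarray runs from index 1 to index 1.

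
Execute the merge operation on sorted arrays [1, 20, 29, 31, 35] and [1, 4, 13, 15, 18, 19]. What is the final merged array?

Merging process:

Compare 1 vs 1: take 1 from left. Merged: [1]
Compare 20 vs 1: take 1 from right. Merged: [1, 1]
Compare 20 vs 4: take 4 from right. Merged: [1, 1, 4]
Compare 20 vs 13: take 13 from right. Merged: [1, 1, 4, 13]
Compare 20 vs 15: take 15 from right. Merged: [1, 1, 4, 13, 15]
Compare 20 vs 18: take 18 from right. Merged: [1, 1, 4, 13, 15, 18]
Compare 20 vs 19: take 19 from right. Merged: [1, 1, 4, 13, 15, 18, 19]
Append remaining from left: [20, 29, 31, 35]. Merged: [1, 1, 4, 13, 15, 18, 19, 20, 29, 31, 35]

Final merged array: [1, 1, 4, 13, 15, 18, 19, 20, 29, 31, 35]
Total comparisons: 7

The merged array is [1, 1, 4, 13, 15, 18, 19, 20, 29, 31, 35], requiring 7 comparisons. The merge step runs in O(n) time where n is the total number of elements.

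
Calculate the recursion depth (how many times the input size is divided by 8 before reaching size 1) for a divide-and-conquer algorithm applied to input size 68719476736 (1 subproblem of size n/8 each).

For divide and conquer with division factor 8:

Problem sizes at each level:
Level 0: 68719476736
Level 1: 8589934592
Level 2: 1073741824
Level 3: 134217728
Level 4: 16777216
Level 5: 2097152
Level 6: 262144
Level 7: 32768
Level 8: 4096
Level 9: 512
Level 10: 64
Level 11: 8
Level 12: 1

The root is level 0 and the size-1 base case is level 12 (the tree spans levels 0 through 12, i.e. 13 levels counting the root), so the depth is the number of divisions: log_8(68719476736) = 12

The recursion tree depth is log_8(68719476736) = 12. At each level, the problem size is divided by 8, so it takes 12 divisions to reduce to a base case of size 1. The algorithm makes 1 recursive call at each level.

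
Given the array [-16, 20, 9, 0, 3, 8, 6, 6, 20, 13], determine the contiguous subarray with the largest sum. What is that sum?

Using Kadane's algorithm on [-16, 20, 9, 0, 3, 8, 6, 6, 20, 13]:

Scanning through the array:
Position 1 (value 20): max_ending_here = 20, max_so_far = 20
Position 2 (value 9): max_ending_here = 29, max_so_far = 29
Position 3 (value 0): max_ending_here = 29, max_so_far = 29
Position 4 (value 3): max_ending_here = 32, max_so_far = 32
Position 5 (value 8): max_ending_here = 40, max_so_far = 40
Position 6 (value 6): max_ending_here = 46, max_so_far = 46
Position 7 (value 6): max_ending_here = 52, max_so_far = 52
Position 8 (value 20): max_ending_here = 72, max_so_far = 72
Position 9 (value 13): max_ending_here = 85, max_so_far = 85

Maximum subarray: [20, 9, 0, 3, 8, 6, 6, 20, 13]
Maximum sum: 85

The maximum subarray is [20, 9, 0, 3, 8, 6, 6, 20, 13] with sum 85. This subarray runs from index 1 to index 9.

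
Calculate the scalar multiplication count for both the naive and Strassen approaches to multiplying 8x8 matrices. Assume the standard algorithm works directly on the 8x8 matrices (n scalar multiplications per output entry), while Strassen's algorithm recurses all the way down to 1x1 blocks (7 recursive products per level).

Matrix multiplication for 8x8 matrices:

Standard algorithm: 8^3 = 512 multiplications
Strassen's algorithm: 7^(log2(8)) = 7^3 = 343 multiplications
Savings: 512 - 343 = 169 multiplications

Standard: 512 multiplications (8^3). Strassen: 343 multiplications (7^3). Strassen reduces 8 recursive multiplications to 7 at each level.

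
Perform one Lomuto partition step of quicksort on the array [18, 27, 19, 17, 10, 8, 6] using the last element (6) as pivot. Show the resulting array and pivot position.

Lomuto partition with pivot = 6:

Initial array: [18, 27, 19, 17, 10, 8, 6]

arr[0]=18 > 6: no swap
arr[1]=27 > 6: no swap
arr[2]=19 > 6: no swap
arr[3]=17 > 6: no swap
arr[4]=10 > 6: no swap
arr[5]=8 > 6: no swap

Place pivot at position 0: [6, 27, 19, 17, 10, 8, 18]
Pivot position: 0

After partitioning with pivot 6, the array becomes [6, 27, 19, 17, 10, 8, 18]. The pivot is placed at index 0. All elements to the left of the pivot are <= 6, and all elements to the right are > 6.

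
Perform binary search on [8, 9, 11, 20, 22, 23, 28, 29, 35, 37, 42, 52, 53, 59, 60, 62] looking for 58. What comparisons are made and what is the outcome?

Binary search for 58 in [8, 9, 11, 20, 22, 23, 28, 29, 35, 37, 42, 52, 53, 59, 60, 62]:

lo=0, hi=15, mid=7, arr[mid]=29 -> 29 < 58, search right half
lo=8, hi=15, mid=11, arr[mid]=52 -> 52 < 58, search right half
lo=12, hi=15, mid=13, arr[mid]=59 -> 59 > 58, search left half
lo=12, hi=12, mid=12, arr[mid]=53 -> 53 < 58, search right half
lo=13 > hi=12, target 58 not found

Binary search determines that 58 is not in the array after 4 comparisons. The search space was exhausted without finding the target.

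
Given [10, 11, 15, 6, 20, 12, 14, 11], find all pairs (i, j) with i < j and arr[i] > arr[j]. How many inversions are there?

Finding inversions in [10, 11, 15, 6, 20, 12, 14, 11]:

(0, 3): arr[0]=10 > arr[3]=6
(1, 3): arr[1]=11 > arr[3]=6
(2, 3): arr[2]=15 > arr[3]=6
(2, 5): arr[2]=15 > arr[5]=12
(2, 6): arr[2]=15 > arr[6]=14
(2, 7): arr[2]=15 > arr[7]=11
(4, 5): arr[4]=20 > arr[5]=12
(4, 6): arr[4]=20 > arr[6]=14
(4, 7): arr[4]=20 > arr[7]=11
(5, 7): arr[5]=12 > arr[7]=11
(6, 7): arr[6]=14 > arr[7]=11

Total inversions: 11

The array has 11 inversion(s): (0,3), (1,3), (2,3), (2,5), (2,6), (2,7), (4,5), (4,6), (4,7), (5,7), (6,7). Each pair (i,j) satisfies i < j and arr[i] > arr[j].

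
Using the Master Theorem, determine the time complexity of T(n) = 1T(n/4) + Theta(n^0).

Master Theorem for T(n) = 1T(n/4) + O(n^0):

a = 1, b = 4, c = 0
log_b(a) = log_4(1) = 0.0000

Case 2: c = 0 = log_4(1) = 0.0000
T(n) = O(n^0 log n) = O(log n)

For T(n) = 1T(n/4) + O(n^0): log_4(1) = 0.0000. This is Case 2 of the Master Theorem (c = log_b(a), equal work at all levels), giving O(log n).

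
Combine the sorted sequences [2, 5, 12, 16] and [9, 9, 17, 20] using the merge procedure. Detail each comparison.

Merging process:

Compare 2 vs 9: take 2 from left. Merged: [2]
Compare 5 vs 9: take 5 from left. Merged: [2, 5]
Compare 12 vs 9: take 9 from right. Merged: [2, 5, 9]
Compare 12 vs 9: take 9 from right. Merged: [2, 5, 9, 9]
Compare 12 vs 17: take 12 from left. Merged: [2, 5, 9, 9, 12]
Compare 16 vs 17: take 16 from left. Merged: [2, 5, 9, 9, 12, 16]
Append remaining from right: [17, 20]. Merged: [2, 5, 9, 9, 12, 16, 17, 20]

Final merged array: [2, 5, 9, 9, 12, 16, 17, 20]
Total comparisons: 6

The merged array is [2, 5, 9, 9, 12, 16, 17, 20], requiring 6 comparisons. The merge step runs in O(n) time where n is the total number of elements.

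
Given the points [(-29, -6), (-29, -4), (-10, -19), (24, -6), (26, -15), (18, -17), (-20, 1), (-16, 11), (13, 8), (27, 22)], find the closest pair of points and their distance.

Computing all pairwise distances among 10 points:

d((-29, -6), (-29, -4)) = 2.0 <-- minimum
d((-29, -6), (-10, -19)) = 23.0217
d((-29, -6), (24, -6)) = 53.0
d((-29, -6), (26, -15)) = 55.7315
d((-29, -6), (18, -17)) = 48.2701
d((-29, -6), (-20, 1)) = 11.4018
d((-29, -6), (-16, 11)) = 21.4009
d((-29, -6), (13, 8)) = 44.2719
d((-29, -6), (27, 22)) = 62.6099
d((-29, -4), (-10, -19)) = 24.2074
d((-29, -4), (24, -6)) = 53.0377
d((-29, -4), (26, -15)) = 56.0892
d((-29, -4), (18, -17)) = 48.7647
d((-29, -4), (-20, 1)) = 10.2956
d((-29, -4), (-16, 11)) = 19.8494
d((-29, -4), (13, 8)) = 43.6807
d((-29, -4), (27, 22)) = 61.7414
d((-10, -19), (24, -6)) = 36.4005
d((-10, -19), (26, -15)) = 36.2215
d((-10, -19), (18, -17)) = 28.0713
d((-10, -19), (-20, 1)) = 22.3607
d((-10, -19), (-16, 11)) = 30.5941
d((-10, -19), (13, 8)) = 35.4683
d((-10, -19), (27, 22)) = 55.2268
d((24, -6), (26, -15)) = 9.2195
d((24, -6), (18, -17)) = 12.53
d((24, -6), (-20, 1)) = 44.5533
d((24, -6), (-16, 11)) = 43.4626
d((24, -6), (13, 8)) = 17.8045
d((24, -6), (27, 22)) = 28.1603
d((26, -15), (18, -17)) = 8.2462
d((26, -15), (-20, 1)) = 48.7032
d((26, -15), (-16, 11)) = 49.3964
d((26, -15), (13, 8)) = 26.4197
d((26, -15), (27, 22)) = 37.0135
d((18, -17), (-20, 1)) = 42.0476
d((18, -17), (-16, 11)) = 44.0454
d((18, -17), (13, 8)) = 25.4951
d((18, -17), (27, 22)) = 40.025
d((-20, 1), (-16, 11)) = 10.7703
d((-20, 1), (13, 8)) = 33.7343
d((-20, 1), (27, 22)) = 51.4782
d((-16, 11), (13, 8)) = 29.1548
d((-16, 11), (27, 22)) = 44.3847
d((13, 8), (27, 22)) = 19.799

Closest pair: (-29, -6) and (-29, -4) with distance 2.0

The closest pair is (-29, -6) and (-29, -4) with Euclidean distance 2.0. For 10 points, brute-force pairwise comparison is shown above. For large n, the divide-and-conquer algorithm (sort by x, recurse on halves, check the dividing strip) achieves O(n log n).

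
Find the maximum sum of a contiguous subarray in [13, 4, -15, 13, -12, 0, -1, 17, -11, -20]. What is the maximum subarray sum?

Using Kadane's algorithm on [13, 4, -15, 13, -12, 0, -1, 17, -11, -20]:

Scanning through the array:
Position 1 (value 4): max_ending_here = 17, max_so_far = 17
Position 2 (value -15): max_ending_here = 2, max_so_far = 17
Position 3 (value 13): max_ending_here = 15, max_so_far = 17
Position 4 (value -12): max_ending_here = 3, max_so_far = 17
Position 5 (value 0): max_ending_here = 3, max_so_far = 17
Position 6 (value -1): max_ending_here = 2, max_so_far = 17
Position 7 (value 17): max_ending_here = 19, max_so_far = 19
Position 8 (value -11): max_ending_here = 8, max_so_far = 19
Position 9 (value -20): max_ending_here = -12, max_so_far = 19

Maximum subarray: [13, 4, -15, 13, -12, 0, -1, 17]
Maximum sum: 19

The maximum subarray is [13, 4, -15, 13, -12, 0, -1, 17] with sum 19. This subarray runs from index 0 to index 7.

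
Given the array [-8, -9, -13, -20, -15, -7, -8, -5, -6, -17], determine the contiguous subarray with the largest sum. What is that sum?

Using Kadane's algorithm on [-8, -9, -13, -20, -15, -7, -8, -5, -6, -17]:

Scanning through the array:
Position 1 (value -9): max_ending_here = -9, max_so_far = -8
Position 2 (value -13): max_ending_here = -13, max_so_far = -8
Position 3 (value -20): max_ending_here = -20, max_so_far = -8
Position 4 (value -15): max_ending_here = -15, max_so_far = -8
Position 5 (value -7): max_ending_here = -7, max_so_far = -7
Position 6 (value -8): max_ending_here = -8, max_so_far = -7
Position 7 (value -5): max_ending_here = -5, max_so_far = -5
Position 8 (value -6): max_ending_here = -6, max_so_far = -5
Position 9 (value -17): max_ending_here = -17, max_so_far = -5

Maximum subarray: [-5]
Maximum sum: -5

The maximum subarray is [-5] with sum -5. This subarray runs from index 7 to index 7.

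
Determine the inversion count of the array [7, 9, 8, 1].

Finding inversions in [7, 9, 8, 1]:

(0, 3): arr[0]=7 > arr[3]=1
(1, 2): arr[1]=9 > arr[2]=8
(1, 3): arr[1]=9 > arr[3]=1
(2, 3): arr[2]=8 > arr[3]=1

Total inversions: 4

The array has 4 inversion(s): (0,3), (1,2), (1,3), (2,3). Each pair (i,j) satisfies i < j and arr[i] > arr[j].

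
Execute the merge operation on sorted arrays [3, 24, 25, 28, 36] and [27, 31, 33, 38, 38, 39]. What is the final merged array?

Merging process:

Compare 3 vs 27: take 3 from left. Merged: [3]
Compare 24 vs 27: take 24 from left. Merged: [3, 24]
Compare 25 vs 27: take 25 from left. Merged: [3, 24, 25]
Compare 28 vs 27: take 27 from right. Merged: [3, 24, 25, 27]
Compare 28 vs 31: take 28 from left. Merged: [3, 24, 25, 27, 28]
Compare 36 vs 31: take 31 from right. Merged: [3, 24, 25, 27, 28, 31]
Compare 36 vs 33: take 33 from right. Merged: [3, 24, 25, 27, 28, 31, 33]
Compare 36 vs 38: take 36 from left. Merged: [3, 24, 25, 27, 28, 31, 33, 36]
Append remaining from right: [38, 38, 39]. Merged: [3, 24, 25, 27, 28, 31, 33, 36, 38, 38, 39]

Final merged array: [3, 24, 25, 27, 28, 31, 33, 36, 38, 38, 39]
Total comparisons: 8

The merged array is [3, 24, 25, 27, 28, 31, 33, 36, 38, 38, 39], requiring 8 comparisons. The merge step runs in O(n) time where n is the total number of elements.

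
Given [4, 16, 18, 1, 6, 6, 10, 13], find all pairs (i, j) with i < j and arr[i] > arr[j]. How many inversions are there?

Finding inversions in [4, 16, 18, 1, 6, 6, 10, 13]:

(0, 3): arr[0]=4 > arr[3]=1
(1, 3): arr[1]=16 > arr[3]=1
(1, 4): arr[1]=16 > arr[4]=6
(1, 5): arr[1]=16 > arr[5]=6
(1, 6): arr[1]=16 > arr[6]=10
(1, 7): arr[1]=16 > arr[7]=13
(2, 3): arr[2]=18 > arr[3]=1
(2, 4): arr[2]=18 > arr[4]=6
(2, 5): arr[2]=18 > arr[5]=6
(2, 6): arr[2]=18 > arr[6]=10
(2, 7): arr[2]=18 > arr[7]=13

Total inversions: 11

The array has 11 inversion(s): (0,3), (1,3), (1,4), (1,5), (1,6), (1,7), (2,3), (2,4), (2,5), (2,6), (2,7). Each pair (i,j) satisfies i < j and arr[i] > arr[j].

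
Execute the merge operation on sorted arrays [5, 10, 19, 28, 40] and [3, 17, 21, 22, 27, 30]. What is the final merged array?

Merging process:

Compare 5 vs 3: take 3 from right. Merged: [3]
Compare 5 vs 17: take 5 from left. Merged: [3, 5]
Compare 10 vs 17: take 10 from left. Merged: [3, 5, 10]
Compare 19 vs 17: take 17 from right. Merged: [3, 5, 10, 17]
Compare 19 vs 21: take 19 from left. Merged: [3, 5, 10, 17, 19]
Compare 28 vs 21: take 21 from right. Merged: [3, 5, 10, 17, 19, 21]
Compare 28 vs 22: take 22 from right. Merged: [3, 5, 10, 17, 19, 21, 22]
Compare 28 vs 27: take 27 from right. Merged: [3, 5, 10, 17, 19, 21, 22, 27]
Compare 28 vs 30: take 28 from left. Merged: [3, 5, 10, 17, 19, 21, 22, 27, 28]
Compare 40 vs 30: take 30 from right. Merged: [3, 5, 10, 17, 19, 21, 22, 27, 28, 30]
Append remaining from left: [40]. Merged: [3, 5, 10, 17, 19, 21, 22, 27, 28, 30, 40]

Final merged array: [3, 5, 10, 17, 19, 21, 22, 27, 28, 30, 40]
Total comparisons: 10

The merged array is [3, 5, 10, 17, 19, 21, 22, 27, 28, 30, 40], requiring 10 comparisons. The merge step runs in O(n) time where n is the total number of elements.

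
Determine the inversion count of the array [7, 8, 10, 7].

Finding inversions in [7, 8, 10, 7]:

(1, 3): arr[1]=8 > arr[3]=7
(2, 3): arr[2]=10 > arr[3]=7

Total inversions: 2

The array has 2 inversion(s): (1,3), (2,3). Each pair (i,j) satisfies i < j and arr[i] > arr[j].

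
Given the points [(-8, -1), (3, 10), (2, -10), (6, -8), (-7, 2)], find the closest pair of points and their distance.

Computing all pairwise distances among 5 points:

d((-8, -1), (3, 10)) = 15.5563
d((-8, -1), (2, -10)) = 13.4536
d((-8, -1), (6, -8)) = 15.6525
d((-8, -1), (-7, 2)) = 3.1623 <-- minimum
d((3, 10), (2, -10)) = 20.025
d((3, 10), (6, -8)) = 18.2483
d((3, 10), (-7, 2)) = 12.8062
d((2, -10), (6, -8)) = 4.4721
d((2, -10), (-7, 2)) = 15.0
d((6, -8), (-7, 2)) = 16.4012

Closest pair: (-8, -1) and (-7, 2) with distance 3.1623

The closest pair is (-8, -1) and (-7, 2) with Euclidean distance 3.1623. For 5 points, brute-force pairwise comparison is shown above. For large n, the divide-and-conquer algorithm (sort by x, recurse on halves, check the dividing strip) achieves O(n log n).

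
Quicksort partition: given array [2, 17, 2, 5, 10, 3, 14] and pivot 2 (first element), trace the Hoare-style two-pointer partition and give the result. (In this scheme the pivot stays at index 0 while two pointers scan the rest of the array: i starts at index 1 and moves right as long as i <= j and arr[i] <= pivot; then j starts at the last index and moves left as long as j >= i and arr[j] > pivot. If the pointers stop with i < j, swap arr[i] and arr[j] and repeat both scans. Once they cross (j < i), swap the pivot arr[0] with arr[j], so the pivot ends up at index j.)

Hoare-style two-pointer partition with pivot = 2:

Initial array: [2, 17, 2, 5, 10, 3, 14]

Pointers start at i = 1, j = 6.
i stops at index 1 (arr[1]=17 > 2), j stops at index 2 (arr[2]=2 <= 2): swap arr[1] and arr[2], array becomes [2, 2, 17, 5, 10, 3, 14]
i ends at 2, j ends at 1: the pointers have crossed (j < i), so scanning stops.

Swap pivot arr[0] with arr[1] to place pivot at position 1: [2, 2, 17, 5, 10, 3, 14]
Pivot position: 1

After partitioning with pivot 2, the array becomes [2, 2, 17, 5, 10, 3, 14]. The pivot is placed at index 1. All elements to the left of the pivot are <= 2, and all elements to the right are > 2.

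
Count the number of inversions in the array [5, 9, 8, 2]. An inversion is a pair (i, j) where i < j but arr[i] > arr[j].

Finding inversions in [5, 9, 8, 2]:

(0, 3): arr[0]=5 > arr[3]=2
(1, 2): arr[1]=9 > arr[2]=8
(1, 3): arr[1]=9 > arr[3]=2
(2, 3): arr[2]=8 > arr[3]=2

Total inversions: 4

The array has 4 inversion(s): (0,3), (1,2), (1,3), (2,3). Each pair (i,j) satisfies i < j and arr[i] > arr[j].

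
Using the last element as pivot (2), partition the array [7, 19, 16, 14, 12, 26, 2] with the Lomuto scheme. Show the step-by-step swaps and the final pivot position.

Lomuto partition with pivot = 2:

Initial array: [7, 19, 16, 14, 12, 26, 2]

arr[0]=7 > 2: no swap
arr[1]=19 > 2: no swap
arr[2]=16 > 2: no swap
arr[3]=14 > 2: no swap
arr[4]=12 > 2: no swap
arr[5]=26 > 2: no swap

Place pivot at position 0: [2, 19, 16, 14, 12, 26, 7]
Pivot position: 0

After partitioning with pivot 2, the array becomes [2, 19, 16, 14, 12, 26, 7]. The pivot is placed at index 0. All elements to the left of the pivot are <= 2, and all elements to the right are > 2.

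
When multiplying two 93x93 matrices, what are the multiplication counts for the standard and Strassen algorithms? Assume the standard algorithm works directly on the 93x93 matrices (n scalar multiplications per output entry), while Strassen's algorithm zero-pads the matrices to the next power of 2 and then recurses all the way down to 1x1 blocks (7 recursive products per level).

Matrix multiplication for 93x93 matrices:

Strassen's algorithm requires power-of-2 dimensions. Pad 93x93 to 128x128 (next power of 2).

Standard algorithm: 93^3 = 804357 multiplications
Strassen's algorithm: 7^(log2(128)) = 7^7 = 823543 multiplications
Difference: 804357 - 823543 = -19186 (Strassen uses MORE here due to padding overhead — for small or just-over-power-of-2 n, padding can outweigh the per-level savings)

Standard: 804357 multiplications (93^3). Strassen: 823543 multiplications (7^7, after padding to 128x128). Strassen reduces 8 recursive multiplications to 7 at each level.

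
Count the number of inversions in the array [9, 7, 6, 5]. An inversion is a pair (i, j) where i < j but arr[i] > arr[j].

Finding inversions in [9, 7, 6, 5]:

(0, 1): arr[0]=9 > arr[1]=7
(0, 2): arr[0]=9 > arr[2]=6
(0, 3): arr[0]=9 > arr[3]=5
(1, 2): arr[1]=7 > arr[2]=6
(1, 3): arr[1]=7 > arr[3]=5
(2, 3): arr[2]=6 > arr[3]=5

Total inversions: 6

The array has 6 inversion(s): (0,1), (0,2), (0,3), (1,2), (1,3), (2,3). Each pair (i,j) satisfies i < j and arr[i] > arr[j].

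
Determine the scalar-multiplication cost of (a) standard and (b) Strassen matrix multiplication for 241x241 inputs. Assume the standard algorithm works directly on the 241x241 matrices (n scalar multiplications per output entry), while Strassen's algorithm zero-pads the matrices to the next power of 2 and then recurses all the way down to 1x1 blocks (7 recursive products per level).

Matrix multiplication for 241x241 matrices:

Strassen's algorithm requires power-of-2 dimensions. Pad 241x241 to 256x256 (next power of 2).

Standard algorithm: 241^3 = 13997521 multiplications
Strassen's algorithm: 7^(log2(256)) = 7^8 = 5764801 multiplications
Savings: 13997521 - 5764801 = 8232720 multiplications

Standard: 13997521 multiplications (241^3). Strassen: 5764801 multiplications (7^8, after padding to 256x256). Strassen reduces 8 recursive multiplications to 7 at each level.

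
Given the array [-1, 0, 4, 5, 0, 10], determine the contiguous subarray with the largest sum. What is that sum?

Using Kadane's algorithm on [-1, 0, 4, 5, 0, 10]:

Scanning through the array:
Position 1 (value 0): max_ending_here = 0, max_so_far = 0
Position 2 (value 4): max_ending_here = 4, max_so_far = 4
Position 3 (value 5): max_ending_here = 9, max_so_far = 9
Position 4 (value 0): max_ending_here = 9, max_so_far = 9
Position 5 (value 10): max_ending_here = 19, max_so_far = 19

Maximum subarray: [0, 4, 5, 0, 10]
Maximum sum: 19

The maximum subarray is [0, 4, 5, 0, 10] with sum 19. This subarray runs from index 1 to index 5.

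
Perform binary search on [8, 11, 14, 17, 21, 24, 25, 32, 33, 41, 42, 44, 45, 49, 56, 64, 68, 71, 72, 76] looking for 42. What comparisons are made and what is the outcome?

Binary search for 42 in [8, 11, 14, 17, 21, 24, 25, 32, 33, 41, 42, 44, 45, 49, 56, 64, 68, 71, 72, 76]:

lo=0, hi=19, mid=9, arr[mid]=41 -> 41 < 42, search right half
lo=10, hi=19, mid=14, arr[mid]=56 -> 56 > 42, search left half
lo=10, hi=13, mid=11, arr[mid]=44 -> 44 > 42, search left half
lo=10, hi=10, mid=10, arr[mid]=42 -> Found target at index 10!

Binary search finds 42 at index 10 after 4 comparisons. The search repeatedly halves the search space by comparing with the middle element.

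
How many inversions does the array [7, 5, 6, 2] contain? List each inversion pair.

Finding inversions in [7, 5, 6, 2]:

(0, 1): arr[0]=7 > arr[1]=5
(0, 2): arr[0]=7 > arr[2]=6
(0, 3): arr[0]=7 > arr[3]=2
(1, 3): arr[1]=5 > arr[3]=2
(2, 3): arr[2]=6 > arr[3]=2

Total inversions: 5

The array has 5 inversion(s): (0,1), (0,2), (0,3), (1,3), (2,3). Each pair (i,j) satisfies i < j and arr[i] > arr[j].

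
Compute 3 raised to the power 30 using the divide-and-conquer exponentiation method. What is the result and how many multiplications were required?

Computing 3^30 by squaring (build up from 3^1; each line after the first costs one multiplication):

3^1 = 3
3^2 = (3^1)^2 = 3^2 = 9
3^3 = 3 * 3^2 = 3 * 9 = 27
3^6 = (3^3)^2 = 27^2 = 729
3^7 = 3 * 3^6 = 3 * 729 = 2187
3^14 = (3^7)^2 = 2187^2 = 4782969
3^15 = 3 * 3^14 = 3 * 4782969 = 14348907
3^30 = (3^15)^2 = 14348907^2 = 205891132094649

Result: 205891132094649
Multiplications needed: 7 (7 lines after 3^1)

3^30 = 205891132094649. Using exponentiation by squaring, this requires 7 multiplications. The key idea: if the exponent is even, square the half-power; if odd, multiply by the base once.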